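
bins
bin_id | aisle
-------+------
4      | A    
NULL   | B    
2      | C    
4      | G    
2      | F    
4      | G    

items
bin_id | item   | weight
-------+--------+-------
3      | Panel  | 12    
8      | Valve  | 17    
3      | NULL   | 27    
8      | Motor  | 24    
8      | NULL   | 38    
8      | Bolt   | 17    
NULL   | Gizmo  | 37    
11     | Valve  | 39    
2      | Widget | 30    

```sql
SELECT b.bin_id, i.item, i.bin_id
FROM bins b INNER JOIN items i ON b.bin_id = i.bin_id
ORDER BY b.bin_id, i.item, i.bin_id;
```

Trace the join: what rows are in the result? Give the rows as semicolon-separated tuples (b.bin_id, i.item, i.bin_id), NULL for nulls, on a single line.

INNER JOIN keeps only pairs where the ON condition holds.
Matching on b.bin_id = i.bin_id. A NULL in a compared column never satisfies the condition.
Matched pairs: 2.

(2, Widget, 2); (2, Widget, 2)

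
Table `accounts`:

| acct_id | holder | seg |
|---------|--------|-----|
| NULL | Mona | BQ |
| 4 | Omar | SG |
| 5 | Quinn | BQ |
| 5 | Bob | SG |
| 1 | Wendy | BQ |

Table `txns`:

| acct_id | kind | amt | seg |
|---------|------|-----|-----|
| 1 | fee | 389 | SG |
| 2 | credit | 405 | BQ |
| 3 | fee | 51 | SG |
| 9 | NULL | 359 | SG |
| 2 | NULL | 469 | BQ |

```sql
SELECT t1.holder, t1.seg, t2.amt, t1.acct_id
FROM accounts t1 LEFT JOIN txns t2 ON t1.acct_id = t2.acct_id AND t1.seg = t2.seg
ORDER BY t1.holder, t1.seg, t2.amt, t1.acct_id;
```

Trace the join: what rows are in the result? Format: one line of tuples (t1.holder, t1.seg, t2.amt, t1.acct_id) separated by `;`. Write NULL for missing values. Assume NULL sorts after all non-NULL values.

(Bob, SG, NULL, 5); (Mona, BQ, NULL, NULL); (Omar, SG, NULL, 4); (Quinn, BQ, NULL, 5); (Wendy, BQ, NULL, 1)

LEFT JOIN keeps every row from `accounts`; unmatched rows get NULL for `txns`'s columns.
Matching on t1.acct_id = t2.acct_id AND t1.seg = t2.seg. A NULL in a compared column never satisfies the condition.
- t1[0] acct_id=NULL, seg=BQ → no match; kept with NULLs on the t2 side.
- t1[1] acct_id=4, seg=SG → no match; kept with NULLs on the t2 side.
- t1[2] acct_id=5, seg=BQ → no match; kept with NULLs on the t2 side.
- t1[3] acct_id=5, seg=SG → no match; kept with NULLs on the t2 side.
- t1[4] acct_id=1, seg=BQ → no match; kept with NULLs on the t2 side.
After projecting and ordering:
t1.holder | t1.seg | t2.amt | t1.acct_id
Bob | SG | NULL | 5
Mona | BQ | NULL | NULL
Omar | SG | NULL | 4
Quinn | BQ | NULL | 5
Wendy | BQ | NULL | 1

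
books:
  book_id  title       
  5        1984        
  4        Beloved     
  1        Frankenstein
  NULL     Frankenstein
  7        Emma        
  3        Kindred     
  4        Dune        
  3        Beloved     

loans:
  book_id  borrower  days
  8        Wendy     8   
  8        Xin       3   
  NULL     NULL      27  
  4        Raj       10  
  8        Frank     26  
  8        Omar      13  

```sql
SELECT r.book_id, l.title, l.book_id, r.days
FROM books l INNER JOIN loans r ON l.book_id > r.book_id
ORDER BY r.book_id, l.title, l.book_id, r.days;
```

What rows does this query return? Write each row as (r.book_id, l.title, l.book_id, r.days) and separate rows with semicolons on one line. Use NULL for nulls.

(4, 1984, 5, 10); (4, Emma, 7, 10)

INNER JOIN keeps only pairs where the ON condition holds.
Matching on l.book_id > r.book_id. A NULL in a compared column never satisfies the condition.
- l row (book_id=5): matches 1 r row(s) → 1 output row(s).
- l row (book_id=4): no match → dropped.
- l row (book_id=1): no match → dropped.
- l row (book_id=NULL): no match → dropped.
- l row (book_id=7): matches 1 r row(s) → 1 output row(s).
- l row (book_id=3): no match → dropped.
- l row (book_id=4): no match → dropped.
- l row (book_id=3): no match → dropped.
After projecting and ordering:
r.book_id | l.title | l.book_id | r.days
4 | 1984 | 5 | 10
4 | Emma | 7 | 10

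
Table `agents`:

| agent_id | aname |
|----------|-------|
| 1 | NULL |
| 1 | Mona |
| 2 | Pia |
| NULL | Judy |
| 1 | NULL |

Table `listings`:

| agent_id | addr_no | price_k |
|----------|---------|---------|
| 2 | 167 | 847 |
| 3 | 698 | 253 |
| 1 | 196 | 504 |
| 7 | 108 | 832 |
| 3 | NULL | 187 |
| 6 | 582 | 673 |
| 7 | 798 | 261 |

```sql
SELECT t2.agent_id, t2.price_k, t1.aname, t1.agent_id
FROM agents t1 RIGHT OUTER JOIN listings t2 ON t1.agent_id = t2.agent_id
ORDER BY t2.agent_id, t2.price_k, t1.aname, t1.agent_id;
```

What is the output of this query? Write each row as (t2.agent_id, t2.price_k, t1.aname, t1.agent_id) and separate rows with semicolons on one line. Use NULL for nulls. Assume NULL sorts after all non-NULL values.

(1, 504, Mona, 1); (1, 504, NULL, 1); (1, 504, NULL, 1); (2, 847, Pia, 2); (3, 187, NULL, NULL); (3, 253, NULL, NULL); (6, 673, NULL, NULL); (7, 261, NULL, NULL); (7, 832, NULL, NULL)

RIGHT JOIN keeps every row from `listings`; unmatched rows get NULL for `agents`'s columns.
Matching on t1.agent_id = t2.agent_id. A NULL in a compared column never satisfies the condition.
Matched pairs: 4; unmatched t2 rows kept: 5.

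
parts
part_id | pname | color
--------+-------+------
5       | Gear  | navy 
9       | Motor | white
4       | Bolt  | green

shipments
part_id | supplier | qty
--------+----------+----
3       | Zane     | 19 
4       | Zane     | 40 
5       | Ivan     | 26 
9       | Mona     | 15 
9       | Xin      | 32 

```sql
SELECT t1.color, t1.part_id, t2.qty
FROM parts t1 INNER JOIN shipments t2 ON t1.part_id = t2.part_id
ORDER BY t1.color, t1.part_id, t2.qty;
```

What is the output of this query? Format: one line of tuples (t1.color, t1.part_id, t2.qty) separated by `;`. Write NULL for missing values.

INNER JOIN keeps only pairs where the ON condition holds.
Matching on t1.part_id = t2.part_id.
- t1 row (part_id=5): matches 1 t2 row(s) → 1 output row(s).
- t1 row (part_id=9): matches 2 t2 row(s) → 2 output row(s).
- t1 row (part_id=4): matches 1 t2 row(s) → 1 output row(s).
After projecting and ordering:
t1.color | t1.part_id | t2.qty
green | 4 | 40
navy | 5 | 26
white | 9 | 15
white | 9 | 32

(green, 4, 40); (navy, 5, 26); (white, 9, 15); (white, 9, 32)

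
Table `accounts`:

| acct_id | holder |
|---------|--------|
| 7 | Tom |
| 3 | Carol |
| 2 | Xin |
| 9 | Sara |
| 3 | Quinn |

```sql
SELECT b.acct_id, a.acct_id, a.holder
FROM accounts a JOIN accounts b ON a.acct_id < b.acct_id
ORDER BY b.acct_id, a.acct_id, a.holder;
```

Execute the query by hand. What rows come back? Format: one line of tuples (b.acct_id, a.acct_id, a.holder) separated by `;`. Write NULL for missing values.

(3, 2, Xin); (3, 2, Xin); (7, 2, Xin); (7, 3, Carol); (7, 3, Quinn); (9, 2, Xin); (9, 3, Carol); (9, 3, Quinn); (9, 7, Tom)

INNER JOIN keeps only pairs where the ON condition holds.
Matching on a.acct_id < b.acct_id.
Matched pairs: 9.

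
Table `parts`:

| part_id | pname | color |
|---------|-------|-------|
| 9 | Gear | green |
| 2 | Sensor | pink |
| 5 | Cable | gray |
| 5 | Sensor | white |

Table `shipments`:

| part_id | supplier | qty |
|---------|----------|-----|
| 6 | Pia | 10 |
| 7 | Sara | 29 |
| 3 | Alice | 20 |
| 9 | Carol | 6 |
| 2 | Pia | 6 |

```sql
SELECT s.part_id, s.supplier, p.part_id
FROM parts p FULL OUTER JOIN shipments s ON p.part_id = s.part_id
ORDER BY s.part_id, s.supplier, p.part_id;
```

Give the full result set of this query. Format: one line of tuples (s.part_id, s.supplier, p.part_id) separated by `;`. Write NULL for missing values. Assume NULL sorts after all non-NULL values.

FULL OUTER JOIN keeps every row from both sides; unmatched rows get NULL for the other side's columns.
Matching on p.part_id = s.part_id.
Matched pairs: 2; unmatched p rows kept: 2; unmatched s rows kept: 3.

(2, Pia, 2); (3, Alice, NULL); (6, Pia, NULL); (7, Sara, NULL); (9, Carol, 9); (NULL, NULL, 5); (NULL, NULL, 5)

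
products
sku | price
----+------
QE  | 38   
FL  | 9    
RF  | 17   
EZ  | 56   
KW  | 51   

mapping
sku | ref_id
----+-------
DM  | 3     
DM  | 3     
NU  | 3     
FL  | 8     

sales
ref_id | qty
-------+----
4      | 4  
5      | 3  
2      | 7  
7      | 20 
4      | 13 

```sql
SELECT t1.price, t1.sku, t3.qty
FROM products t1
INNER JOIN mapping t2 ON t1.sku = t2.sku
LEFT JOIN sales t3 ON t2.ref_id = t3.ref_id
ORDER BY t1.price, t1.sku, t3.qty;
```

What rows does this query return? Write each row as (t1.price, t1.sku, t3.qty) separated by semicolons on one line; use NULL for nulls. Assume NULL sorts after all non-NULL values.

(9, FL, NULL)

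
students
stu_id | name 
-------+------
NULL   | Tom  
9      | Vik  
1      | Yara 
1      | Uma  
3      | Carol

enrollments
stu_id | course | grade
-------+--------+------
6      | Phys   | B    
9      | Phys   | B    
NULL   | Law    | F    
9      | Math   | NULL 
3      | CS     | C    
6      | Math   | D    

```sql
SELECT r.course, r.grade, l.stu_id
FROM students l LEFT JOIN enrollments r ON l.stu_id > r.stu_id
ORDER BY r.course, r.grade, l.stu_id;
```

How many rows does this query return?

7

LEFT JOIN keeps every row from `students`; unmatched rows get NULL for `enrollments`'s columns.
Matching on l.stu_id > r.stu_id. A NULL in a compared column never satisfies the condition.
- l row (stu_id=NULL): no match → kept, r columns NULL.
- l row (stu_id=9): matches 3 r row(s) → 3 output row(s).
- l row (stu_id=1): no match → kept, r columns NULL.
- l row (stu_id=1): no match → kept, r columns NULL.
- l row (stu_id=3): no match → kept, r columns NULL.
Total: 3 matched + 4 padded = 7 rows.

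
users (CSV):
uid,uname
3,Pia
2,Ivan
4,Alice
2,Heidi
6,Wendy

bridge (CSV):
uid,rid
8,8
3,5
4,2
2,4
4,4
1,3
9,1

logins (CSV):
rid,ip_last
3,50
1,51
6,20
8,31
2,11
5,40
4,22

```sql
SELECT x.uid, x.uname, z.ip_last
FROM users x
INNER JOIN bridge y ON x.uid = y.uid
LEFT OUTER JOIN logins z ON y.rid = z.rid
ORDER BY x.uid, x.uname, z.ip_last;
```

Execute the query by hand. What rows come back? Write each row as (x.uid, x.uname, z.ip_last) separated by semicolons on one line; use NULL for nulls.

(2, Heidi, 22); (2, Ivan, 22); (3, Pia, 40); (4, Alice, 11); (4, Alice, 22)

Joins associate left-to-right: users INNER JOIN bridge on uid gives 5 intermediate row(s).
Then LEFT JOIN `logins z` on rid: each of those 5 rows is kept; rows whose y.rid has no match in z get NULL for z's columns.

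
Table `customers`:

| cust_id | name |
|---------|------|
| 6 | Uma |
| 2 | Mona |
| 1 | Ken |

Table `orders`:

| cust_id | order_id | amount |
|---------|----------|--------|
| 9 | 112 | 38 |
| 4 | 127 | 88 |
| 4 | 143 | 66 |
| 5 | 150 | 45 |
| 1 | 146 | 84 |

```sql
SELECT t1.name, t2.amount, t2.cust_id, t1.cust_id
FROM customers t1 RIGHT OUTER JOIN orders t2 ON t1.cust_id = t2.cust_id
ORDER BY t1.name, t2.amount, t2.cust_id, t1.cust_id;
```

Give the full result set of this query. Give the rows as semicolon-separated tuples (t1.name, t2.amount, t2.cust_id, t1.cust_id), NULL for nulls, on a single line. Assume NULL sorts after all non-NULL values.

RIGHT JOIN keeps every row from `orders`; unmatched rows get NULL for `customers`'s columns.
Matching on t1.cust_id = t2.cust_id.
- cust_id=6: no matching t2 row.
- cust_id=2: no matching t2 row.
- cust_id=1: 1 matching t2 row(s), so 1 row(s) emitted.
- plus 4 unmatched t2 row(s), each kept with NULL t1 columns.
After projecting and ordering:
t1.name | t2.amount | t2.cust_id | t1.cust_id
Ken | 84 | 1 | 1
NULL | 38 | 9 | NULL
NULL | 45 | 5 | NULL
NULL | 66 | 4 | NULL
NULL | 88 | 4 | NULL

(Ken, 84, 1, 1); (NULL, 38, 9, NULL); (NULL, 45, 5, NULL); (NULL, 66, 4, NULL); (NULL, 88, 4, NULL)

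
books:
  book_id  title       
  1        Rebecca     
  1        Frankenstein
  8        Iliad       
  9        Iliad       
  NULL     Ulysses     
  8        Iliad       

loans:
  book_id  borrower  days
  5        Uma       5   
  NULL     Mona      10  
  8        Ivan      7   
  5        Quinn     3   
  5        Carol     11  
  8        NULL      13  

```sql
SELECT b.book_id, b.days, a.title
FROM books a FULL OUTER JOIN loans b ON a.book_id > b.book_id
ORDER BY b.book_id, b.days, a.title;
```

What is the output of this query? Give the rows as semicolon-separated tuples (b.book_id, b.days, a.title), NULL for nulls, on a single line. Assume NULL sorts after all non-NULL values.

(5, 3, Iliad); (5, 3, Iliad); (5, 3, Iliad); (5, 5, Iliad); (5, 5, Iliad); (5, 5, Iliad); (5, 11, Iliad); (5, 11, Iliad); (5, 11, Iliad); (8, 7, Iliad); (8, 13, Iliad); (NULL, 10, NULL); (NULL, NULL, Frankenstein); (NULL, NULL, Rebecca); (NULL, NULL, Ulysses)

FULL OUTER JOIN keeps every row from both sides; unmatched rows get NULL for the other side's columns.
Matching on a.book_id > b.book_id. A NULL in a compared column never satisfies the condition.
Matched pairs: 11; unmatched a rows kept: 3; unmatched b rows kept: 1.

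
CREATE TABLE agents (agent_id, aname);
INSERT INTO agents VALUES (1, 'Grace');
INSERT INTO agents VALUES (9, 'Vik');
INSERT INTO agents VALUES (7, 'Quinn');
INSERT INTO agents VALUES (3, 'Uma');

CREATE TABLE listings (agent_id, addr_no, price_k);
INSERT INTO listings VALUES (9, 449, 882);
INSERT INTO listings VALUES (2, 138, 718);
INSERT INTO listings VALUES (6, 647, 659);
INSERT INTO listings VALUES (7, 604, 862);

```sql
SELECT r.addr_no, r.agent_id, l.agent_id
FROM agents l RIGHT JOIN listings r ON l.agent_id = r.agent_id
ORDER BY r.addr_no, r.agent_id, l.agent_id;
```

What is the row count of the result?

4

RIGHT JOIN keeps every row from `listings`; unmatched rows get NULL for `agents`'s columns.
Matching on l.agent_id = r.agent_id.
- agent_id=1: no matching r row.
- agent_id=9: 1 matching r row(s), so 1 row(s) emitted.
- agent_id=7: 1 matching r row(s), so 1 row(s) emitted.
- agent_id=3: no matching r row.
- plus 2 unmatched r row(s), each kept with NULL l columns.
Total: 2 matched + 2 padded = 4 rows.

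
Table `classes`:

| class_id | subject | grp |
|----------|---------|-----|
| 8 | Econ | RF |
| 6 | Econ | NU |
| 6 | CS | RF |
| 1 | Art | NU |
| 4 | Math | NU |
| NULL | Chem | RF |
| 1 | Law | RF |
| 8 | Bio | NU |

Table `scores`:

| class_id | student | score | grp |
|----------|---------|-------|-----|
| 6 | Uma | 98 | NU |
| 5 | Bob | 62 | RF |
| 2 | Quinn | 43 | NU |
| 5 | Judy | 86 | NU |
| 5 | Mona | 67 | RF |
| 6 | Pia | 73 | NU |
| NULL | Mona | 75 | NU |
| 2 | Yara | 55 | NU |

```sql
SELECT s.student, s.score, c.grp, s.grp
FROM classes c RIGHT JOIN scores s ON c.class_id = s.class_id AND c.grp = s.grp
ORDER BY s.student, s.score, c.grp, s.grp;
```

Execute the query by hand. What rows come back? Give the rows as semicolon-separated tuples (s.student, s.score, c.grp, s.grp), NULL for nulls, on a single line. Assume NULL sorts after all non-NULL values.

(Bob, 62, NULL, RF); (Judy, 86, NULL, NU); (Mona, 67, NULL, RF); (Mona, 75, NULL, NU); (Pia, 73, NU, NU); (Quinn, 43, NULL, NU); (Uma, 98, NU, NU); (Yara, 55, NULL, NU)

RIGHT JOIN keeps every row from `scores`; unmatched rows get NULL for `classes`'s columns.
Matching on c.class_id = s.class_id AND c.grp = s.grp. A NULL in a compared column never satisfies the condition.
- c (class_id=8, grp=RF) has no partner in s.
- c (class_id=6, grp=NU) pairs with 2 row(s) of s.
- c (class_id=6, grp=RF) has no partner in s.
- c (class_id=1, grp=NU) has no partner in s.
- c (class_id=4, grp=NU) has no partner in s.
- c (class_id=NULL, grp=RF) has no partner in s.
- c (class_id=1, grp=RF) has no partner in s.
- c (class_id=8, grp=NU) has no partner in s.
- 6 s row(s) had no c match → kept, c columns NULL.
After projecting and ordering:
s.student | s.score | c.grp | s.grp
Bob | 62 | NULL | RF
Judy | 86 | NULL | NU
Mona | 67 | NULL | RF
Mona | 75 | NULL | NU
Pia | 73 | NU | NU
Quinn | 43 | NULL | NU
Uma | 98 | NU | NU
Yara | 55 | NULL | NU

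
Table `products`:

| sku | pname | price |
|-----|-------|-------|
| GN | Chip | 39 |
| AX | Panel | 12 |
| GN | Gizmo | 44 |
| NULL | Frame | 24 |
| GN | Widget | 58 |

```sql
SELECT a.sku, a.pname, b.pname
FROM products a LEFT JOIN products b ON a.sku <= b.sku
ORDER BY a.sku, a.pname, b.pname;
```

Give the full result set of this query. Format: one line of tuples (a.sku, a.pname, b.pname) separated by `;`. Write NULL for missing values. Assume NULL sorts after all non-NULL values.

(AX, Panel, Chip); (AX, Panel, Gizmo); (AX, Panel, Panel); (AX, Panel, Widget); (GN, Chip, Chip); (GN, Chip, Gizmo); (GN, Chip, Widget); (GN, Gizmo, Chip); (GN, Gizmo, Gizmo); (GN, Gizmo, Widget); (GN, Widget, Chip); (GN, Widget, Gizmo); (GN, Widget, Widget); (NULL, Frame, NULL)

LEFT JOIN keeps every row from `products a`; unmatched rows get NULL for `products b`'s columns.
Matching on a.sku <= b.sku. A NULL in a compared column never satisfies the condition.
Matched pairs: 13; unmatched a rows kept: 1.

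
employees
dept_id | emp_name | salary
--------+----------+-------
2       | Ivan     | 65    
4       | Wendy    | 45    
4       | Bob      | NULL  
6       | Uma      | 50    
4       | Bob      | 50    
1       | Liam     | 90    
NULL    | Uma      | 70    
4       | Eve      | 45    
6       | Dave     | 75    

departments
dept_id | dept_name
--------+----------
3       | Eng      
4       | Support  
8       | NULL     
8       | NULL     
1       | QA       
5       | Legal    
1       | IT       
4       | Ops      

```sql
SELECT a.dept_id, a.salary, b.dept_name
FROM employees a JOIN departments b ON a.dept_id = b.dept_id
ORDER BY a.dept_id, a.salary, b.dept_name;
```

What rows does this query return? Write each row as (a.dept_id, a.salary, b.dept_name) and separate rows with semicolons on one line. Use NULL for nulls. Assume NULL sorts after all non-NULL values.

INNER JOIN keeps only pairs where the ON condition holds.
Matching on a.dept_id = b.dept_id. A NULL in a compared column never satisfies the condition.
- a row (dept_id=2): no match → dropped.
- a row (dept_id=4): matches 2 b row(s) → 2 output row(s).
- a row (dept_id=4): matches 2 b row(s) → 2 output row(s).
- a row (dept_id=6): no match → dropped.
- a row (dept_id=4): matches 2 b row(s) → 2 output row(s).
- a row (dept_id=1): matches 2 b row(s) → 2 output row(s).
- a row (dept_id=NULL): no match → dropped.
- a row (dept_id=4): matches 2 b row(s) → 2 output row(s).
- a row (dept_id=6): no match → dropped.
After projecting and ordering:
a.dept_id | a.salary | b.dept_name
1 | 90 | IT
1 | 90 | QA
4 | 45 | Ops
4 | 45 | Ops
4 | 45 | Support
4 | 45 | Support
4 | 50 | Ops
4 | 50 | Support
4 | NULL | Ops
4 | NULL | Support

(1, 90, IT); (1, 90, QA); (4, 45, Ops); (4, 45, Ops); (4, 45, Support); (4, 45, Support); (4, 50, Ops); (4, 50, Support); (4, NULL, Ops); (4, NULL, Support)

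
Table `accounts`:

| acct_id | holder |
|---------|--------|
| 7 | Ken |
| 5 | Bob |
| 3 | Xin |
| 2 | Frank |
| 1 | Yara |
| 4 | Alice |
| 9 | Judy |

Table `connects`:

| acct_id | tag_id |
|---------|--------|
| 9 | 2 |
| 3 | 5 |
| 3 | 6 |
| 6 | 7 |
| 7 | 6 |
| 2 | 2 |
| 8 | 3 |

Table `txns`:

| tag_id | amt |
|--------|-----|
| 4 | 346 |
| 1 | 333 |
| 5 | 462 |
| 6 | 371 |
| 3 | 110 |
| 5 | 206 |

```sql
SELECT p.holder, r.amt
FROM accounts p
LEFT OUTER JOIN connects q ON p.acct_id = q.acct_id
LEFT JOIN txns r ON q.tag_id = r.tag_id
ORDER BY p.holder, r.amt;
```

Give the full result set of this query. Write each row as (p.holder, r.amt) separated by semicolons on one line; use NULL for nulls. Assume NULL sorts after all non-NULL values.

Step 1 — p LEFT JOIN q on acct_id → 8 row(s).
Then LEFT JOIN `txns r` on tag_id: each of those 8 rows is kept; rows whose q.tag_id has no match in r get NULL for r's columns.

(Alice, NULL); (Bob, NULL); (Frank, NULL); (Judy, NULL); (Ken, 371); (Xin, 206); (Xin, 371); (Xin, 462); (Yara, NULL)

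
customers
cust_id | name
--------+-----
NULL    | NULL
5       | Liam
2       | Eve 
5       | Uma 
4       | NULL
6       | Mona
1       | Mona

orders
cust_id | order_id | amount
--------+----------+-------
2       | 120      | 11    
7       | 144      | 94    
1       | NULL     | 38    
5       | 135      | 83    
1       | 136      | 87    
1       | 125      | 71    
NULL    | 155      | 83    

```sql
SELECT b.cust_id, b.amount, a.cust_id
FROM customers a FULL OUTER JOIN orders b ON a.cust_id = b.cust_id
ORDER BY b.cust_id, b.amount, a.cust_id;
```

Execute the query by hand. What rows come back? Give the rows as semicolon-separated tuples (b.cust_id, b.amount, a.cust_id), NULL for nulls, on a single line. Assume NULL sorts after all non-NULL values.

(1, 38, 1); (1, 71, 1); (1, 87, 1); (2, 11, 2); (5, 83, 5); (5, 83, 5); (7, 94, NULL); (NULL, 83, NULL); (NULL, NULL, 4); (NULL, NULL, 6); (NULL, NULL, NULL)

FULL OUTER JOIN keeps every row from both sides; unmatched rows get NULL for the other side's columns.
Matching on a.cust_id = b.cust_id. A NULL in a compared column never satisfies the condition.
Matched pairs: 6; unmatched a rows kept: 3; unmatched b rows kept: 2.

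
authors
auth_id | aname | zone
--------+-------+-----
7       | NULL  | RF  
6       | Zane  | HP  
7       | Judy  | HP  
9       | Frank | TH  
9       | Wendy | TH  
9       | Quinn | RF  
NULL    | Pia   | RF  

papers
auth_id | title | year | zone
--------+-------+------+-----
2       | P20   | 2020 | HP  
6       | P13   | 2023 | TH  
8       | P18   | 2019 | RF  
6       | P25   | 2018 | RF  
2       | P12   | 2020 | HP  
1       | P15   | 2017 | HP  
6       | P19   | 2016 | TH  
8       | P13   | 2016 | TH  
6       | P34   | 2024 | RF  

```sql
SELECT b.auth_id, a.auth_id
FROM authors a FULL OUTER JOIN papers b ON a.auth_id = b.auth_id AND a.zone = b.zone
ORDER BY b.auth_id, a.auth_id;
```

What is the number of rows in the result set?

16

FULL OUTER JOIN keeps every row from both sides; unmatched rows get NULL for the other side's columns.
Matching on a.auth_id = b.auth_id AND a.zone = b.zone. A NULL in a compared column never satisfies the condition.
- a (auth_id=7, zone=RF) has no partner → padded with NULL.
- a (auth_id=6, zone=HP) has no partner → padded with NULL.
- a (auth_id=7, zone=HP) has no partner → padded with NULL.
- a (auth_id=9, zone=TH) has no partner → padded with NULL.
- a (auth_id=9, zone=TH) has no partner → padded with NULL.
- a (auth_id=9, zone=RF) has no partner → padded with NULL.
- a (auth_id=NULL, zone=RF) has no partner → padded with NULL.
- plus 9 unmatched b row(s), each kept with NULL a columns.
Total: 0 matched + 16 padded = 16 rows.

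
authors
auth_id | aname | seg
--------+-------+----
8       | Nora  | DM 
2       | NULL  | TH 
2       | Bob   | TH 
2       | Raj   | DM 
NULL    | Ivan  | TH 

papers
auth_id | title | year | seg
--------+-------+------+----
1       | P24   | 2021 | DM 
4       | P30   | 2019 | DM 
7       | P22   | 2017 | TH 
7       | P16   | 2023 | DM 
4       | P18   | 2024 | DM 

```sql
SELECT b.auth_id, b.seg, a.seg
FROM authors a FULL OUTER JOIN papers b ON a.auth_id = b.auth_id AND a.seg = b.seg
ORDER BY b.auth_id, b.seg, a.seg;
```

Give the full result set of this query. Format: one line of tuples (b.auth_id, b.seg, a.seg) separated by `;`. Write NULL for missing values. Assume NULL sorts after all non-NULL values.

(1, DM, NULL); (4, DM, NULL); (4, DM, NULL); (7, DM, NULL); (7, TH, NULL); (NULL, NULL, DM); (NULL, NULL, DM); (NULL, NULL, TH); (NULL, NULL, TH); (NULL, NULL, TH)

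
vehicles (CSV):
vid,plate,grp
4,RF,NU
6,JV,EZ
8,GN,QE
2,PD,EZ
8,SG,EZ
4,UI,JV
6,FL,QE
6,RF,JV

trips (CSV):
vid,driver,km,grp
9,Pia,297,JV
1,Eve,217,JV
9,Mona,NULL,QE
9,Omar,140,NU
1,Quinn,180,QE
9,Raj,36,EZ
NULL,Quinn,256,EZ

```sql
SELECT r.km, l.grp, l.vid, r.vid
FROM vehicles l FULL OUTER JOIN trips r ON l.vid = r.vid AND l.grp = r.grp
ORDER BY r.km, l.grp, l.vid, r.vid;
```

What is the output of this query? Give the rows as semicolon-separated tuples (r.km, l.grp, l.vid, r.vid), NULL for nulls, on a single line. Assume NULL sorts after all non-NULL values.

(36, NULL, NULL, 9); (140, NULL, NULL, 9); (180, NULL, NULL, 1); (217, NULL, NULL, 1); (256, NULL, NULL, NULL); (297, NULL, NULL, 9); (NULL, EZ, 2, NULL); (NULL, EZ, 6, NULL); (NULL, EZ, 8, NULL); (NULL, JV, 4, NULL); (NULL, JV, 6, NULL); (NULL, NU, 4, NULL); (NULL, QE, 6, NULL); (NULL, QE, 8, NULL); (NULL, NULL, NULL, 9)

FULL OUTER JOIN keeps every row from both sides; unmatched rows get NULL for the other side's columns.
Matching on l.vid = r.vid AND l.grp = r.grp. A NULL in a compared column never satisfies the condition.
- vid=4, grp=NU: no r row matches, row kept with r columns NULL.
- vid=6, grp=EZ: no r row matches, row kept with r columns NULL.
- vid=8, grp=QE: no r row matches, row kept with r columns NULL.
- vid=2, grp=EZ: no r row matches, row kept with r columns NULL.
- vid=8, grp=EZ: no r row matches, row kept with r columns NULL.
- vid=4, grp=JV: no r row matches, row kept with r columns NULL.
- vid=6, grp=QE: no r row matches, row kept with r columns NULL.
- vid=6, grp=JV: no r row matches, row kept with r columns NULL.
- plus 7 unmatched r row(s), each kept with NULL l columns.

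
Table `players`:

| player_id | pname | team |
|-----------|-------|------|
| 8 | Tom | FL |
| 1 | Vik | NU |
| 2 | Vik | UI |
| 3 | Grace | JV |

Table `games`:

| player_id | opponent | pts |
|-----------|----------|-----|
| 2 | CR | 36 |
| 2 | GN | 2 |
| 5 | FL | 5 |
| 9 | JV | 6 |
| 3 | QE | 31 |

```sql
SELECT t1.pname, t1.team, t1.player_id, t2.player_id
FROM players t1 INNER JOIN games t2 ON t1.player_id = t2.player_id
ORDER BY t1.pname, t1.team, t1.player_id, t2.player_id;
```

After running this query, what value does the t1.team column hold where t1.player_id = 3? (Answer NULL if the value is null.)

JV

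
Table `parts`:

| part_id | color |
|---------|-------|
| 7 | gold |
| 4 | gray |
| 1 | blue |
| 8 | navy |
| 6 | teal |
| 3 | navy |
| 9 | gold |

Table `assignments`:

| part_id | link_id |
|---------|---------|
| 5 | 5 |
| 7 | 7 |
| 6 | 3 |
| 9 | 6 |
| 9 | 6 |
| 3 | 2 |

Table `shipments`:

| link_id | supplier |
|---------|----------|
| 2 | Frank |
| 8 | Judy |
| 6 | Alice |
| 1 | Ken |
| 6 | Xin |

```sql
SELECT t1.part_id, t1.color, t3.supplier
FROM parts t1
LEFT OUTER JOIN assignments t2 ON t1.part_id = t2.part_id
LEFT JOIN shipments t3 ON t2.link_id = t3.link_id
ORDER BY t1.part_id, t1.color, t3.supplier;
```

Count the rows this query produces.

10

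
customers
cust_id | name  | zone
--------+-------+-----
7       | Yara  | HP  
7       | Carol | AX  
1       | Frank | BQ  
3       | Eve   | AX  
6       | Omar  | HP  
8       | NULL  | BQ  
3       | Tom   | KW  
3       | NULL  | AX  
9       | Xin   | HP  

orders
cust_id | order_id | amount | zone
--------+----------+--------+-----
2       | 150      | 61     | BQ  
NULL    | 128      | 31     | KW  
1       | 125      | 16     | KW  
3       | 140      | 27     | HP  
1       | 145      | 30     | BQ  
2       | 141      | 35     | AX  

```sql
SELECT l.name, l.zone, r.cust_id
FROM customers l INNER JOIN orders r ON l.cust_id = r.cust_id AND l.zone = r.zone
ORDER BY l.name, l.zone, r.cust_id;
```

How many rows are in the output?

1

INNER JOIN keeps only pairs where the ON condition holds.
Matching on l.cust_id = r.cust_id AND l.zone = r.zone. A NULL in a compared column never satisfies the condition.
- l (cust_id=7, zone=HP) has no partner → excluded.
- l (cust_id=7, zone=AX) has no partner → excluded.
- l (cust_id=1, zone=BQ) pairs with 1 row(s) of r.
- l (cust_id=3, zone=AX) has no partner → excluded.
- l (cust_id=6, zone=HP) has no partner → excluded.
- l (cust_id=8, zone=BQ) has no partner → excluded.
- l (cust_id=3, zone=KW) has no partner → excluded.
- l (cust_id=3, zone=AX) has no partner → excluded.
- l (cust_id=9, zone=HP) has no partner → excluded.
Total: 1 rows.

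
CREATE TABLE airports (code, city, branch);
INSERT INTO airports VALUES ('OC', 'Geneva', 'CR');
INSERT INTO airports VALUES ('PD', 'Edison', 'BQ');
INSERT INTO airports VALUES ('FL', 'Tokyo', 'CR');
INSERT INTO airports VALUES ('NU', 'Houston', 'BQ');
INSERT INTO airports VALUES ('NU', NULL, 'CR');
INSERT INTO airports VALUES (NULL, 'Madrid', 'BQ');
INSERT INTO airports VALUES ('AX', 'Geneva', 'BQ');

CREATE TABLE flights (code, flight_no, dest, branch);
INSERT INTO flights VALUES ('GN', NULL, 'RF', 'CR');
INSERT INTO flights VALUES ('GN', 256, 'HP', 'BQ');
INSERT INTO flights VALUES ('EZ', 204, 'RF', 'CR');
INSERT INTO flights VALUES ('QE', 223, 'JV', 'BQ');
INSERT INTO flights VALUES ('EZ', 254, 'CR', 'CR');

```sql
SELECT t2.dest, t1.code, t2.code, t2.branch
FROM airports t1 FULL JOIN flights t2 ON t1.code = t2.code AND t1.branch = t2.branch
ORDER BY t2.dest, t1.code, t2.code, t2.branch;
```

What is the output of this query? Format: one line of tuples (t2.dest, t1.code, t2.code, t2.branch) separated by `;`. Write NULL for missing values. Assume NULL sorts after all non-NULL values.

FULL OUTER JOIN keeps every row from both sides; unmatched rows get NULL for the other side's columns.
Matching on t1.code = t2.code AND t1.branch = t2.branch. A NULL in a compared column never satisfies the condition.
Matched pairs: 0; unmatched t1 rows kept: 7; unmatched t2 rows kept: 5.

(CR, NULL, EZ, CR); (HP, NULL, GN, BQ); (JV, NULL, QE, BQ); (RF, NULL, EZ, CR); (RF, NULL, GN, CR); (NULL, AX, NULL, NULL); (NULL, FL, NULL, NULL); (NULL, NU, NULL, NULL); (NULL, NU, NULL, NULL); (NULL, OC, NULL, NULL); (NULL, PD, NULL, NULL); (NULL, NULL, NULL, NULL)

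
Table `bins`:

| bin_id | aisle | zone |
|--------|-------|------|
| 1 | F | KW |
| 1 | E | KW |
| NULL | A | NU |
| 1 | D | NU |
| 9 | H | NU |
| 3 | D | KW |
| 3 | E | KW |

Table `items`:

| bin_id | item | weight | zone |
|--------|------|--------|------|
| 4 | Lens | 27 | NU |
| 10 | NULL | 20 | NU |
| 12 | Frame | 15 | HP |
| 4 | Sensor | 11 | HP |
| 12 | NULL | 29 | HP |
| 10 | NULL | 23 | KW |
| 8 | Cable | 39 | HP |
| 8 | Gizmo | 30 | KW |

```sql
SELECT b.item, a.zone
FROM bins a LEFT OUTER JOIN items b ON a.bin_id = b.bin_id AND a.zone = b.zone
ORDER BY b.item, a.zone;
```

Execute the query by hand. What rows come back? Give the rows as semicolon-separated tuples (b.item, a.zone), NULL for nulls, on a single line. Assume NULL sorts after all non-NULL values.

(NULL, KW); (NULL, KW); (NULL, KW); (NULL, KW); (NULL, NU); (NULL, NU); (NULL, NU)

LEFT JOIN keeps every row from `bins`; unmatched rows get NULL for `items`'s columns.
Matching on a.bin_id = b.bin_id AND a.zone = b.zone. A NULL in a compared column never satisfies the condition.
- a (bin_id=1, zone=KW) has no partner → padded with NULL.
- a (bin_id=1, zone=KW) has no partner → padded with NULL.
- a (bin_id=NULL, zone=NU) has no partner → padded with NULL.
- a (bin_id=1, zone=NU) has no partner → padded with NULL.
- a (bin_id=9, zone=NU) has no partner → padded with NULL.
- a (bin_id=3, zone=KW) has no partner → padded with NULL.
- a (bin_id=3, zone=KW) has no partner → padded with NULL.
After projecting and ordering:
b.item | a.zone
NULL | KW
NULL | KW
NULL | KW
NULL | KW
NULL | NU
NULL | NU
NULL | NU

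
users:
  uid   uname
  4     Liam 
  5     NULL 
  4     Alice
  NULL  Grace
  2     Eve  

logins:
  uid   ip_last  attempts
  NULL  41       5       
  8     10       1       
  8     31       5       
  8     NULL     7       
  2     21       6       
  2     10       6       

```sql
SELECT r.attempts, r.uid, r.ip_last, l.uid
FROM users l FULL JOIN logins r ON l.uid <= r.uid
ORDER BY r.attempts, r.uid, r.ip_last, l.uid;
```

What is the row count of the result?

16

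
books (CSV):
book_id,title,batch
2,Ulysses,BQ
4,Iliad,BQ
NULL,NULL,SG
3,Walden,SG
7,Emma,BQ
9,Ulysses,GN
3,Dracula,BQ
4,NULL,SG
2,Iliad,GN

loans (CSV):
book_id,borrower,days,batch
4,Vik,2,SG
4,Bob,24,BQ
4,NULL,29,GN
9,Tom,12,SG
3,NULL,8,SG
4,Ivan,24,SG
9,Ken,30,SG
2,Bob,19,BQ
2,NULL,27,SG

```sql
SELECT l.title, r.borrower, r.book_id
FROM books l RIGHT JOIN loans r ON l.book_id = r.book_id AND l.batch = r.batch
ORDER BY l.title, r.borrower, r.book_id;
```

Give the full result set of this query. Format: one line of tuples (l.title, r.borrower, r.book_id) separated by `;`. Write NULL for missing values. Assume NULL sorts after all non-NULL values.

(Iliad, Bob, 4); (Ulysses, Bob, 2); (Walden, NULL, 3); (NULL, Ivan, 4); (NULL, Ken, 9); (NULL, Tom, 9); (NULL, Vik, 4); (NULL, NULL, 2); (NULL, NULL, 4)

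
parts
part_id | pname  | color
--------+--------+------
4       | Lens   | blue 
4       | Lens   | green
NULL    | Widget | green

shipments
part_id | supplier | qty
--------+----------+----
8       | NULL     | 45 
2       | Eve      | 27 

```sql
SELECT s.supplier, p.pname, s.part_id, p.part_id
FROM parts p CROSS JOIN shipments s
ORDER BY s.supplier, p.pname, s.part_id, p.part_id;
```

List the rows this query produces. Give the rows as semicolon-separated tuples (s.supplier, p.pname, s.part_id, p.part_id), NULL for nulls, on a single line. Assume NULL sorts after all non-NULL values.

(Eve, Lens, 2, 4); (Eve, Lens, 2, 4); (Eve, Widget, 2, NULL); (NULL, Lens, 8, 4); (NULL, Lens, 8, 4); (NULL, Widget, 8, NULL)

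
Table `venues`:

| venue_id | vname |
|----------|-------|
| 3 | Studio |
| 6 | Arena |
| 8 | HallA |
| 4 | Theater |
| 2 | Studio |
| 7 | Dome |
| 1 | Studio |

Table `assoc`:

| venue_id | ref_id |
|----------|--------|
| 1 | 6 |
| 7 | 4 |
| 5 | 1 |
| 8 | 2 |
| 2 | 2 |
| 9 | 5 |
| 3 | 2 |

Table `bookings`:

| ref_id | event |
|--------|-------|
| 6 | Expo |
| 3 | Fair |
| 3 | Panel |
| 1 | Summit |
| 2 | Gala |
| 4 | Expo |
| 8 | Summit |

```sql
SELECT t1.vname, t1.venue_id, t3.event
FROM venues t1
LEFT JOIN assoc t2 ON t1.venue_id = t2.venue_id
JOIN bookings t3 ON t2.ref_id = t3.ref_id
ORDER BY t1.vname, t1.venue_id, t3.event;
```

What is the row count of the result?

5

Joins associate left-to-right: venues LEFT JOIN assoc on venue_id gives 7 intermediate row(s).
Then INNER JOIN `bookings t3` on ref_id: keep only rows whose t2.ref_id appears in t3.
Result: 5 row(s).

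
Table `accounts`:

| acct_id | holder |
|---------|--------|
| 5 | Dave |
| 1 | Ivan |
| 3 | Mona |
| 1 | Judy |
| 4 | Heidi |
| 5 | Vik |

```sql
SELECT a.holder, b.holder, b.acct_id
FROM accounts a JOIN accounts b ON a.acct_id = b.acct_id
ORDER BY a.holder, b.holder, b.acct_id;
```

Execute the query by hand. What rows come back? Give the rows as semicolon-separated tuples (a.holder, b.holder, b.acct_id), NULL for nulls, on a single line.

(Dave, Dave, 5); (Dave, Vik, 5); (Heidi, Heidi, 4); (Ivan, Ivan, 1); (Ivan, Judy, 1); (Judy, Ivan, 1); (Judy, Judy, 1); (Mona, Mona, 3); (Vik, Dave, 5); (Vik, Vik, 5)

INNER JOIN keeps only pairs where the ON condition holds.
Matching on a.acct_id = b.acct_id.
Matched pairs: 10.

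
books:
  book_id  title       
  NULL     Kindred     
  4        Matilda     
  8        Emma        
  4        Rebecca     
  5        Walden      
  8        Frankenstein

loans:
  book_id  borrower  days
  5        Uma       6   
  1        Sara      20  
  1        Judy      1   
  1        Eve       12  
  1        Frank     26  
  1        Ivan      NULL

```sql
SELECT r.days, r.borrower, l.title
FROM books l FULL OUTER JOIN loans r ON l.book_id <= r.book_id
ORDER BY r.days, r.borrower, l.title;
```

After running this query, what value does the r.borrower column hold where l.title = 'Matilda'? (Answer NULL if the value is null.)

Uma

FULL OUTER JOIN keeps every row from both sides; unmatched rows get NULL for the other side's columns.
Matching on l.book_id <= r.book_id. A NULL in a compared column never satisfies the condition.
- l (book_id=NULL) has no partner → padded with NULL.
- l (book_id=4) pairs with 1 row(s) of r.
- l (book_id=8) has no partner → padded with NULL.
- l (book_id=4) pairs with 1 row(s) of r.
- l (book_id=5) pairs with 1 row(s) of r.
- l (book_id=8) has no partner → padded with NULL.
- 5 r row(s) had no l match → kept, l columns NULL.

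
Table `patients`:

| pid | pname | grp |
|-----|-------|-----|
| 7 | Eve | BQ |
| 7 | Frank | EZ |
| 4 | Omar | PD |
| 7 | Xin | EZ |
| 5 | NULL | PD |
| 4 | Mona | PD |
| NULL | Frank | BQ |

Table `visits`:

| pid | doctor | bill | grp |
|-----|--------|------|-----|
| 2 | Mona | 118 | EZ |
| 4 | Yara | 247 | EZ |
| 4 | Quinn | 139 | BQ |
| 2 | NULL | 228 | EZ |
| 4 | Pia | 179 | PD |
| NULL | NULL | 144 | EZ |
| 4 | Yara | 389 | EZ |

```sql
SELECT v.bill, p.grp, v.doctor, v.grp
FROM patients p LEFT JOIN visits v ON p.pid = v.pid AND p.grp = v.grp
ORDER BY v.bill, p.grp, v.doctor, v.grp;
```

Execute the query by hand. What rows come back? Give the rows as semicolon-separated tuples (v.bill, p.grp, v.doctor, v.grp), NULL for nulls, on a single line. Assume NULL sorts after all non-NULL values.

(179, PD, Pia, PD); (179, PD, Pia, PD); (NULL, BQ, NULL, NULL); (NULL, BQ, NULL, NULL); (NULL, EZ, NULL, NULL); (NULL, EZ, NULL, NULL); (NULL, PD, NULL, NULL)

LEFT JOIN keeps every row from `patients`; unmatched rows get NULL for `visits`'s columns.
Matching on p.pid = v.pid AND p.grp = v.grp. A NULL in a compared column never satisfies the condition.
Matched pairs: 2; unmatched p rows kept: 5.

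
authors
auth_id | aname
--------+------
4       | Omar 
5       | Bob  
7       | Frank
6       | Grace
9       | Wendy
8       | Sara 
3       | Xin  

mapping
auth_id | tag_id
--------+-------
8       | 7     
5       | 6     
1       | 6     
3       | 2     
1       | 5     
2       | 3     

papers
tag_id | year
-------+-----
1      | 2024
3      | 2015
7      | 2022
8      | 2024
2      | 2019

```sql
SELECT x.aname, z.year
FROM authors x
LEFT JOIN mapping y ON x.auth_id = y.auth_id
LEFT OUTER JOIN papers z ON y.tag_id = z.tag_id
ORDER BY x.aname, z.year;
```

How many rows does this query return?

7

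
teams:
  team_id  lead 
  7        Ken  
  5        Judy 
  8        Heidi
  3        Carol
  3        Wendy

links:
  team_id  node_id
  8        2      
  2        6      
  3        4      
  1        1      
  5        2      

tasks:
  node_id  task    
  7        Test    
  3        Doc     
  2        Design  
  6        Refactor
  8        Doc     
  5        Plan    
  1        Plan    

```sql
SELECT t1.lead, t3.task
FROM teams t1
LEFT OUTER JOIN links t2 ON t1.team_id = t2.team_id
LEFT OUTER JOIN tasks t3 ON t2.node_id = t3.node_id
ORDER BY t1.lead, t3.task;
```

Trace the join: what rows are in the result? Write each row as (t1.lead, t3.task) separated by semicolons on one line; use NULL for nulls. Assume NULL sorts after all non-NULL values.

(Carol, NULL); (Heidi, Design); (Judy, Design); (Ken, NULL); (Wendy, NULL)

Step 1 — t1 LEFT JOIN t2 on team_id → 5 row(s).
Then LEFT JOIN `tasks t3` on node_id: each of those 5 rows is kept; rows whose t2.node_id has no match in t3 get NULL for t3's columns.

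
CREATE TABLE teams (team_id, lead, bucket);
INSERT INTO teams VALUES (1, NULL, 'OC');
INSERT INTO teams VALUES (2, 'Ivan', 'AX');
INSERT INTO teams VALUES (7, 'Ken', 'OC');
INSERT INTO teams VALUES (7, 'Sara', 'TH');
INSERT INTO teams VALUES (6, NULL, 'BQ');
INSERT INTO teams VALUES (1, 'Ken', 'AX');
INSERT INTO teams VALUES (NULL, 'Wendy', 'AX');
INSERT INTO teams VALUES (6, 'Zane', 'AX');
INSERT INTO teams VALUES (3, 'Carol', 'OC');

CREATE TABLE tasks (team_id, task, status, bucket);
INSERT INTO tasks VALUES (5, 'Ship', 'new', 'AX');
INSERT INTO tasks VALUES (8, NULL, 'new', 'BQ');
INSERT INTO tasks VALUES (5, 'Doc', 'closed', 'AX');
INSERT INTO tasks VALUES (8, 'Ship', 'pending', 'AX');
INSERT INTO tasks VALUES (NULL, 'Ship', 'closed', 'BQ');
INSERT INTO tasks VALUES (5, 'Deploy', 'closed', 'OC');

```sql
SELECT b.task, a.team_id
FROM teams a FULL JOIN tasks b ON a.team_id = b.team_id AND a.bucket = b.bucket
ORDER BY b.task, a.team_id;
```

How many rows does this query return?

FULL OUTER JOIN keeps every row from both sides; unmatched rows get NULL for the other side's columns.
Matching on a.team_id = b.team_id AND a.bucket = b.bucket. A NULL in a compared column never satisfies the condition.
- a[0] team_id=1, bucket=OC → no match; kept with NULLs on the b side.
- a[1] team_id=2, bucket=AX → no match; kept with NULLs on the b side.
- a[2] team_id=7, bucket=OC → no match; kept with NULLs on the b side.
- a[3] team_id=7, bucket=TH → no match; kept with NULLs on the b side.
- a[4] team_id=6, bucket=BQ → no match; kept with NULLs on the b side.
- a[5] team_id=1, bucket=AX → no match; kept with NULLs on the b side.
- a[6] team_id=NULL, bucket=AX → no match; kept with NULLs on the b side.
- a[7] team_id=6, bucket=AX → no match; kept with NULLs on the b side.
- a[8] team_id=3, bucket=OC → no match; kept with NULLs on the b side.
- 6 b row(s) had no a match → kept, a columns NULL.
Total: 0 matched + 15 padded = 15 rows.

15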